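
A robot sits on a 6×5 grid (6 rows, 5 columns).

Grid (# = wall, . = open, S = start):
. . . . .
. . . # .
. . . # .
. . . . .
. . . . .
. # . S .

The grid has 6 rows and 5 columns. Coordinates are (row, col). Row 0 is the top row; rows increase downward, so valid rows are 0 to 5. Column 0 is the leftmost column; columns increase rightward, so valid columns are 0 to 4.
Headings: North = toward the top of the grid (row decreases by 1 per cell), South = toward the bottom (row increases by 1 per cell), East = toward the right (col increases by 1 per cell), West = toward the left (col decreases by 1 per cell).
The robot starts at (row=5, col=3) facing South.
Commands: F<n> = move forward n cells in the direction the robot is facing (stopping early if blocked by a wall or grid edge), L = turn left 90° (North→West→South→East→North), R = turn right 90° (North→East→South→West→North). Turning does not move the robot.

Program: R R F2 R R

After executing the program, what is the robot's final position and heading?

Start: (row=5, col=3), facing South
  R: turn right, now facing West
  R: turn right, now facing North
  F2: move forward 2, now at (row=3, col=3)
  R: turn right, now facing East
  R: turn right, now facing South
Final: (row=3, col=3), facing South

Answer: Final position: (row=3, col=3), facing South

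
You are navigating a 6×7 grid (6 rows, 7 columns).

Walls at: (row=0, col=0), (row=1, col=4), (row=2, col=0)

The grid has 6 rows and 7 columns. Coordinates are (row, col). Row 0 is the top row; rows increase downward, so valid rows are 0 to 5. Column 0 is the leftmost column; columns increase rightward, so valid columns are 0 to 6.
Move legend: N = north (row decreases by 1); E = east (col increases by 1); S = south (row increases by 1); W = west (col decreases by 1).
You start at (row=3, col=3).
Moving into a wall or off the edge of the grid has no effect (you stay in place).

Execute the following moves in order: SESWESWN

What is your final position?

Start: (row=3, col=3)
  S (south): (row=3, col=3) -> (row=4, col=3)
  E (east): (row=4, col=3) -> (row=4, col=4)
  S (south): (row=4, col=4) -> (row=5, col=4)
  W (west): (row=5, col=4) -> (row=5, col=3)
  E (east): (row=5, col=3) -> (row=5, col=4)
  S (south): blocked, stay at (row=5, col=4)
  W (west): (row=5, col=4) -> (row=5, col=3)
  N (north): (row=5, col=3) -> (row=4, col=3)
Final: (row=4, col=3)

Answer: Final position: (row=4, col=3)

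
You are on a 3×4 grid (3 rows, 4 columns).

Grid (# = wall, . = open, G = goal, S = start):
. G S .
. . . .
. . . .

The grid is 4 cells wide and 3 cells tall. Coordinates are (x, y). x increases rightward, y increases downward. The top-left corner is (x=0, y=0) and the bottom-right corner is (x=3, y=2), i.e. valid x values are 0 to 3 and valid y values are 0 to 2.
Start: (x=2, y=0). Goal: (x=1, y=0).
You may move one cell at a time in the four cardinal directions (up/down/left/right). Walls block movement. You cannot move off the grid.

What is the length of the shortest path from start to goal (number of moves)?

Answer: Shortest path length: 1

Derivation:
BFS from (x=2, y=0) until reaching (x=1, y=0):
  Distance 0: (x=2, y=0)
  Distance 1: (x=1, y=0), (x=3, y=0), (x=2, y=1)  <- goal reached here
One shortest path (1 moves): (x=2, y=0) -> (x=1, y=0)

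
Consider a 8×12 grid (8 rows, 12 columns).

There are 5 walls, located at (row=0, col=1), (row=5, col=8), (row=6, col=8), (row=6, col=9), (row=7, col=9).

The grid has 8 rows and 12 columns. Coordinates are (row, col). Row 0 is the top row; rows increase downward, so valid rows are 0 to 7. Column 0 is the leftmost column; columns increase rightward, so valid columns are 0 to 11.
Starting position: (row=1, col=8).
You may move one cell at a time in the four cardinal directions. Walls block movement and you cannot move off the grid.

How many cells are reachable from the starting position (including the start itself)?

Answer: Reachable cells: 91

Derivation:
BFS flood-fill from (row=1, col=8):
  Distance 0: (row=1, col=8)
  Distance 1: (row=0, col=8), (row=1, col=7), (row=1, col=9), (row=2, col=8)
  Distance 2: (row=0, col=7), (row=0, col=9), (row=1, col=6), (row=1, col=10), (row=2, col=7), (row=2, col=9), (row=3, col=8)
  Distance 3: (row=0, col=6), (row=0, col=10), (row=1, col=5), (row=1, col=11), (row=2, col=6), (row=2, col=10), (row=3, col=7), (row=3, col=9), (row=4, col=8)
  Distance 4: (row=0, col=5), (row=0, col=11), (row=1, col=4), (row=2, col=5), (row=2, col=11), (row=3, col=6), (row=3, col=10), (row=4, col=7), (row=4, col=9)
  Distance 5: (row=0, col=4), (row=1, col=3), (row=2, col=4), (row=3, col=5), (row=3, col=11), (row=4, col=6), (row=4, col=10), (row=5, col=7), (row=5, col=9)
  Distance 6: (row=0, col=3), (row=1, col=2), (row=2, col=3), (row=3, col=4), (row=4, col=5), (row=4, col=11), (row=5, col=6), (row=5, col=10), (row=6, col=7)
  Distance 7: (row=0, col=2), (row=1, col=1), (row=2, col=2), (row=3, col=3), (row=4, col=4), (row=5, col=5), (row=5, col=11), (row=6, col=6), (row=6, col=10), (row=7, col=7)
  Distance 8: (row=1, col=0), (row=2, col=1), (row=3, col=2), (row=4, col=3), (row=5, col=4), (row=6, col=5), (row=6, col=11), (row=7, col=6), (row=7, col=8), (row=7, col=10)
  Distance 9: (row=0, col=0), (row=2, col=0), (row=3, col=1), (row=4, col=2), (row=5, col=3), (row=6, col=4), (row=7, col=5), (row=7, col=11)
  Distance 10: (row=3, col=0), (row=4, col=1), (row=5, col=2), (row=6, col=3), (row=7, col=4)
  Distance 11: (row=4, col=0), (row=5, col=1), (row=6, col=2), (row=7, col=3)
  Distance 12: (row=5, col=0), (row=6, col=1), (row=7, col=2)
  Distance 13: (row=6, col=0), (row=7, col=1)
  Distance 14: (row=7, col=0)
Total reachable: 91 (grid has 91 open cells total)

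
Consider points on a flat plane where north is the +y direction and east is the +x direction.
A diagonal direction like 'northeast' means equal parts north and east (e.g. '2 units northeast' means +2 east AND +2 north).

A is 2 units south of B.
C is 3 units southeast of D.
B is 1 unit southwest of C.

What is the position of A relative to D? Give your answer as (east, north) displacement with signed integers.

Place D at the origin (east=0, north=0).
  C is 3 units southeast of D: delta (east=+3, north=-3); C at (east=3, north=-3).
  B is 1 unit southwest of C: delta (east=-1, north=-1); B at (east=2, north=-4).
  A is 2 units south of B: delta (east=+0, north=-2); A at (east=2, north=-6).
Therefore A relative to D: (east=2, north=-6).

Answer: A is at (east=2, north=-6) relative to D.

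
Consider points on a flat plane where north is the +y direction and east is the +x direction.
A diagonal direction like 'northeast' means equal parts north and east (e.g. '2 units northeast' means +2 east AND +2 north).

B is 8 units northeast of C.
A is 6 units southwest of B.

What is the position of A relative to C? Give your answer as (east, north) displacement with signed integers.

Place C at the origin (east=0, north=0).
  B is 8 units northeast of C: delta (east=+8, north=+8); B at (east=8, north=8).
  A is 6 units southwest of B: delta (east=-6, north=-6); A at (east=2, north=2).
Therefore A relative to C: (east=2, north=2).

Answer: A is at (east=2, north=2) relative to C.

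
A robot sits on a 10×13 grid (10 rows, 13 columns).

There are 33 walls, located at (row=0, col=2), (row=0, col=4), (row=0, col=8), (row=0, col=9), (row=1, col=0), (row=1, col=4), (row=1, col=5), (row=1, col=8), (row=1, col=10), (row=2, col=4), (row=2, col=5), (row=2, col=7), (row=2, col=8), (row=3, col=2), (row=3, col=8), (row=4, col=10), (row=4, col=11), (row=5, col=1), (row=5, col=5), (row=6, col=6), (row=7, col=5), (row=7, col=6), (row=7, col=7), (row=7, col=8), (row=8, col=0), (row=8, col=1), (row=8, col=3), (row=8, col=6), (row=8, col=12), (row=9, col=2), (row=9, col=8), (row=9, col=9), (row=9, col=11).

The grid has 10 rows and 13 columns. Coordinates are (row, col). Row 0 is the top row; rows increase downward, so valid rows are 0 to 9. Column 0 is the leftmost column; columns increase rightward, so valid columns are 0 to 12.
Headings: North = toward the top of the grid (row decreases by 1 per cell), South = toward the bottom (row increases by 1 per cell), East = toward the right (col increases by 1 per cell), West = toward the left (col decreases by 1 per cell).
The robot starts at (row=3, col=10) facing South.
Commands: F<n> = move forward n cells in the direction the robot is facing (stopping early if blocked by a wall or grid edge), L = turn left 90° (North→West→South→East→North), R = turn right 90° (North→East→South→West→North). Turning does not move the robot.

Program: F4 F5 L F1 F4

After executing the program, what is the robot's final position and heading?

Answer: Final position: (row=3, col=12), facing East

Derivation:
Start: (row=3, col=10), facing South
  F4: move forward 0/4 (blocked), now at (row=3, col=10)
  F5: move forward 0/5 (blocked), now at (row=3, col=10)
  L: turn left, now facing East
  F1: move forward 1, now at (row=3, col=11)
  F4: move forward 1/4 (blocked), now at (row=3, col=12)
Final: (row=3, col=12), facing East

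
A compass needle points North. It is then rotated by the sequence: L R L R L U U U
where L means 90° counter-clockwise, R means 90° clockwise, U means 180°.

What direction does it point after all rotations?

Start: North
  L (left (90° counter-clockwise)) -> West
  R (right (90° clockwise)) -> North
  L (left (90° counter-clockwise)) -> West
  R (right (90° clockwise)) -> North
  L (left (90° counter-clockwise)) -> West
  U (U-turn (180°)) -> East
  U (U-turn (180°)) -> West
  U (U-turn (180°)) -> East
Final: East

Answer: Final heading: East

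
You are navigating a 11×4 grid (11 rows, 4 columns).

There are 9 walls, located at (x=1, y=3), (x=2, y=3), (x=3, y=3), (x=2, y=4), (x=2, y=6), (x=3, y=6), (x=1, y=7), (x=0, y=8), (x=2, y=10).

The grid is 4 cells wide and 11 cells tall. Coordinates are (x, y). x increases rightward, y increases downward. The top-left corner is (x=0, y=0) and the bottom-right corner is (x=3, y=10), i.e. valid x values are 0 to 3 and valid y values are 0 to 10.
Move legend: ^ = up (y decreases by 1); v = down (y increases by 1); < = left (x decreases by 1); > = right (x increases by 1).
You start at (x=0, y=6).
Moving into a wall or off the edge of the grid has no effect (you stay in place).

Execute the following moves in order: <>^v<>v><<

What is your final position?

Start: (x=0, y=6)
  < (left): blocked, stay at (x=0, y=6)
  > (right): (x=0, y=6) -> (x=1, y=6)
  ^ (up): (x=1, y=6) -> (x=1, y=5)
  v (down): (x=1, y=5) -> (x=1, y=6)
  < (left): (x=1, y=6) -> (x=0, y=6)
  > (right): (x=0, y=6) -> (x=1, y=6)
  v (down): blocked, stay at (x=1, y=6)
  > (right): blocked, stay at (x=1, y=6)
  < (left): (x=1, y=6) -> (x=0, y=6)
  < (left): blocked, stay at (x=0, y=6)
Final: (x=0, y=6)

Answer: Final position: (x=0, y=6)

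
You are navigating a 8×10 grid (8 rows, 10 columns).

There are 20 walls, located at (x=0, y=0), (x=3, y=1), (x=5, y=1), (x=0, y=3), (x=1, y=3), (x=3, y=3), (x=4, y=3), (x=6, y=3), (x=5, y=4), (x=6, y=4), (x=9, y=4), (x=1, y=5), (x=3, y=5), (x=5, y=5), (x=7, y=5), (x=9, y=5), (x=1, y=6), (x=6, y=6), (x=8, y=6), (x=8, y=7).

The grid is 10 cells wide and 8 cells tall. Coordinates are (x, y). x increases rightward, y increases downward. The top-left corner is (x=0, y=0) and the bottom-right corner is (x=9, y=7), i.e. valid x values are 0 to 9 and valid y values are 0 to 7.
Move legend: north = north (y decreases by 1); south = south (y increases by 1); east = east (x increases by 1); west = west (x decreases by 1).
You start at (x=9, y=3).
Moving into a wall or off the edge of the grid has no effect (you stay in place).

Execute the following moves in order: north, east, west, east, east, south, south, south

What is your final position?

Start: (x=9, y=3)
  north (north): (x=9, y=3) -> (x=9, y=2)
  east (east): blocked, stay at (x=9, y=2)
  west (west): (x=9, y=2) -> (x=8, y=2)
  east (east): (x=8, y=2) -> (x=9, y=2)
  east (east): blocked, stay at (x=9, y=2)
  south (south): (x=9, y=2) -> (x=9, y=3)
  south (south): blocked, stay at (x=9, y=3)
  south (south): blocked, stay at (x=9, y=3)
Final: (x=9, y=3)

Answer: Final position: (x=9, y=3)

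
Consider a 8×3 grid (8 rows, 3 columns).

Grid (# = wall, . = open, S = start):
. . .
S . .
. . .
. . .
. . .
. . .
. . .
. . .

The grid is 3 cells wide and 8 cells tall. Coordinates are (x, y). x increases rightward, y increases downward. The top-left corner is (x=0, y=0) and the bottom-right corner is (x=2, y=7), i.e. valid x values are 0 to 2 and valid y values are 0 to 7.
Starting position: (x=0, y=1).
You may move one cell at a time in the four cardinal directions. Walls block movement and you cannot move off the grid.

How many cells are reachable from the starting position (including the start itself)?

BFS flood-fill from (x=0, y=1):
  Distance 0: (x=0, y=1)
  Distance 1: (x=0, y=0), (x=1, y=1), (x=0, y=2)
  Distance 2: (x=1, y=0), (x=2, y=1), (x=1, y=2), (x=0, y=3)
  Distance 3: (x=2, y=0), (x=2, y=2), (x=1, y=3), (x=0, y=4)
  Distance 4: (x=2, y=3), (x=1, y=4), (x=0, y=5)
  Distance 5: (x=2, y=4), (x=1, y=5), (x=0, y=6)
  Distance 6: (x=2, y=5), (x=1, y=6), (x=0, y=7)
  Distance 7: (x=2, y=6), (x=1, y=7)
  Distance 8: (x=2, y=7)
Total reachable: 24 (grid has 24 open cells total)

Answer: Reachable cells: 24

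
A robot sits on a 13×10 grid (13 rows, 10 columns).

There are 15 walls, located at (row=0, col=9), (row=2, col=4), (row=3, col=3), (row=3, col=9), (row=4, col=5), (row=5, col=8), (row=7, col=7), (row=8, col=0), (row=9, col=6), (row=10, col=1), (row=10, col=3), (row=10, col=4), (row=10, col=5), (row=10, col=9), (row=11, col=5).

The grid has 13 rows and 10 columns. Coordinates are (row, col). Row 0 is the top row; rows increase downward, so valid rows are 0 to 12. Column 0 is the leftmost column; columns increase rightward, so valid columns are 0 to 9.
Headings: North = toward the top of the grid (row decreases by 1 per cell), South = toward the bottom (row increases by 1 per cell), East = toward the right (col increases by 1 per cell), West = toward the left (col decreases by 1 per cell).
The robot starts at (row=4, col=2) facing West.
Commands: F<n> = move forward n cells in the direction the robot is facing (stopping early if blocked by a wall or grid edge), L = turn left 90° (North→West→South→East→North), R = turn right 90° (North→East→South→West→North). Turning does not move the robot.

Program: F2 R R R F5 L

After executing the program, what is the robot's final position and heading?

Answer: Final position: (row=7, col=0), facing East

Derivation:
Start: (row=4, col=2), facing West
  F2: move forward 2, now at (row=4, col=0)
  R: turn right, now facing North
  R: turn right, now facing East
  R: turn right, now facing South
  F5: move forward 3/5 (blocked), now at (row=7, col=0)
  L: turn left, now facing East
Final: (row=7, col=0), facing East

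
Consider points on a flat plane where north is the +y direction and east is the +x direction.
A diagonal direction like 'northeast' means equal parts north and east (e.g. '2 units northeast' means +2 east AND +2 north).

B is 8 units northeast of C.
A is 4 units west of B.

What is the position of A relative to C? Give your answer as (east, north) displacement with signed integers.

Place C at the origin (east=0, north=0).
  B is 8 units northeast of C: delta (east=+8, north=+8); B at (east=8, north=8).
  A is 4 units west of B: delta (east=-4, north=+0); A at (east=4, north=8).
Therefore A relative to C: (east=4, north=8).

Answer: A is at (east=4, north=8) relative to C.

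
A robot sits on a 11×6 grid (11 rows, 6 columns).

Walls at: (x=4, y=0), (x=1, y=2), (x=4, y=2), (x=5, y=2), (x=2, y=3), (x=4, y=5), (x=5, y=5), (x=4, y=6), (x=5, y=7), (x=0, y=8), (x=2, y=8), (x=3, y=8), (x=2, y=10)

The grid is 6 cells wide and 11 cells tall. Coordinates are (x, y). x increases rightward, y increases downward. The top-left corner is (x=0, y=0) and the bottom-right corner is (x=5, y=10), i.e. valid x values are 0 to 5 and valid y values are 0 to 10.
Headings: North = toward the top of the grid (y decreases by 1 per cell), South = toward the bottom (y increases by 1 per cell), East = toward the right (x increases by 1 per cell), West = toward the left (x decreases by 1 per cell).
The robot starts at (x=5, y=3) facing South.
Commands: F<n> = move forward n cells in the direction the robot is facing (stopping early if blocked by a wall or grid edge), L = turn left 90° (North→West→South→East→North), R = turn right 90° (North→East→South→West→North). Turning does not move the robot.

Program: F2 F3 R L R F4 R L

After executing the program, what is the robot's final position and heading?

Start: (x=5, y=3), facing South
  F2: move forward 1/2 (blocked), now at (x=5, y=4)
  F3: move forward 0/3 (blocked), now at (x=5, y=4)
  R: turn right, now facing West
  L: turn left, now facing South
  R: turn right, now facing West
  F4: move forward 4, now at (x=1, y=4)
  R: turn right, now facing North
  L: turn left, now facing West
Final: (x=1, y=4), facing West

Answer: Final position: (x=1, y=4), facing West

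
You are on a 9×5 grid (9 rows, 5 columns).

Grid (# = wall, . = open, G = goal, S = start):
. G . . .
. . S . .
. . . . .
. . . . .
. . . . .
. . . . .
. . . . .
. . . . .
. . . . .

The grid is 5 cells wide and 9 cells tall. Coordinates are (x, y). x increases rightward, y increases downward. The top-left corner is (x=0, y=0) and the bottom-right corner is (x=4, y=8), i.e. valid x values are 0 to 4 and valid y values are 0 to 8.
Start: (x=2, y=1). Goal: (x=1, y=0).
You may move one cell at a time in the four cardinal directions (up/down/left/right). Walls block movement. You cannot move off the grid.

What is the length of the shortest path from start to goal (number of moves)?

Answer: Shortest path length: 2

Derivation:
BFS from (x=2, y=1) until reaching (x=1, y=0):
  Distance 0: (x=2, y=1)
  Distance 1: (x=2, y=0), (x=1, y=1), (x=3, y=1), (x=2, y=2)
  Distance 2: (x=1, y=0), (x=3, y=0), (x=0, y=1), (x=4, y=1), (x=1, y=2), (x=3, y=2), (x=2, y=3)  <- goal reached here
One shortest path (2 moves): (x=2, y=1) -> (x=1, y=1) -> (x=1, y=0)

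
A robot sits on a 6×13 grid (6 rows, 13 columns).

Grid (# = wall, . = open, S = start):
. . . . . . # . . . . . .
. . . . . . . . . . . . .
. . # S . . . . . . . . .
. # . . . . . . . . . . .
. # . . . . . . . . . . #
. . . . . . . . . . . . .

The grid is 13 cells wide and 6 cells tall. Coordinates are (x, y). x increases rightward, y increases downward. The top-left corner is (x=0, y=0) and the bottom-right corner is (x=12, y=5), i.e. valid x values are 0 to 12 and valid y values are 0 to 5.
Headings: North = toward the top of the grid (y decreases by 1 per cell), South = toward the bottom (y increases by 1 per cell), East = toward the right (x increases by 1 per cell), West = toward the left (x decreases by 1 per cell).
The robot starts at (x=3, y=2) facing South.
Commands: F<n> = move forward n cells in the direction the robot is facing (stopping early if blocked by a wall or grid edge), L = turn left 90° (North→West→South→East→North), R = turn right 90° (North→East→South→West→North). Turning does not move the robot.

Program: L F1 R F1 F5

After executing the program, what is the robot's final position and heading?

Start: (x=3, y=2), facing South
  L: turn left, now facing East
  F1: move forward 1, now at (x=4, y=2)
  R: turn right, now facing South
  F1: move forward 1, now at (x=4, y=3)
  F5: move forward 2/5 (blocked), now at (x=4, y=5)
Final: (x=4, y=5), facing South

Answer: Final position: (x=4, y=5), facing South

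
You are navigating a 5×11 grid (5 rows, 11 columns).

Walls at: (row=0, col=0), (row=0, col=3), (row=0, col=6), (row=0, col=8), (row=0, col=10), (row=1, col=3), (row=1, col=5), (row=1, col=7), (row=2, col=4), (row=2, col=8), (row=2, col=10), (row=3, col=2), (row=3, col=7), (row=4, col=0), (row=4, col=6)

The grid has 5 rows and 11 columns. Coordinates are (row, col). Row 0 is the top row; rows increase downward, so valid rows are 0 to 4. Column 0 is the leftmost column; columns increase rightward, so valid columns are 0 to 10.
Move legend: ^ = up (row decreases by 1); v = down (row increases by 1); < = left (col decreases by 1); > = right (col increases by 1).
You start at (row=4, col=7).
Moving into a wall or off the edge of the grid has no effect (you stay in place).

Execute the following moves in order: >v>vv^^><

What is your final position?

Answer: Final position: (row=2, col=9)

Derivation:
Start: (row=4, col=7)
  > (right): (row=4, col=7) -> (row=4, col=8)
  v (down): blocked, stay at (row=4, col=8)
  > (right): (row=4, col=8) -> (row=4, col=9)
  v (down): blocked, stay at (row=4, col=9)
  v (down): blocked, stay at (row=4, col=9)
  ^ (up): (row=4, col=9) -> (row=3, col=9)
  ^ (up): (row=3, col=9) -> (row=2, col=9)
  > (right): blocked, stay at (row=2, col=9)
  < (left): blocked, stay at (row=2, col=9)
Final: (row=2, col=9)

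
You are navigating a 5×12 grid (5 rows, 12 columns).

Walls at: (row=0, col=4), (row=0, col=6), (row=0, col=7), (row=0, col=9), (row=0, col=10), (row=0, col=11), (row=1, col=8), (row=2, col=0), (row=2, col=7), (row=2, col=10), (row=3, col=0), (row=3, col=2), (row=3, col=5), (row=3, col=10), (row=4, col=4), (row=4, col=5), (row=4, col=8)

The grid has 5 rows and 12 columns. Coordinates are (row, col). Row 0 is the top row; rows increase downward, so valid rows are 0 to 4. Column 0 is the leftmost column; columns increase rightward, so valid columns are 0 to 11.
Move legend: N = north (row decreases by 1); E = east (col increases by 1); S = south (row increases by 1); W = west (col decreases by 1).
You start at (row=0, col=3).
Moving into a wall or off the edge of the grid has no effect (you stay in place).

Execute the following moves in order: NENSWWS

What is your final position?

Answer: Final position: (row=2, col=1)

Derivation:
Start: (row=0, col=3)
  N (north): blocked, stay at (row=0, col=3)
  E (east): blocked, stay at (row=0, col=3)
  N (north): blocked, stay at (row=0, col=3)
  S (south): (row=0, col=3) -> (row=1, col=3)
  W (west): (row=1, col=3) -> (row=1, col=2)
  W (west): (row=1, col=2) -> (row=1, col=1)
  S (south): (row=1, col=1) -> (row=2, col=1)
Final: (row=2, col=1)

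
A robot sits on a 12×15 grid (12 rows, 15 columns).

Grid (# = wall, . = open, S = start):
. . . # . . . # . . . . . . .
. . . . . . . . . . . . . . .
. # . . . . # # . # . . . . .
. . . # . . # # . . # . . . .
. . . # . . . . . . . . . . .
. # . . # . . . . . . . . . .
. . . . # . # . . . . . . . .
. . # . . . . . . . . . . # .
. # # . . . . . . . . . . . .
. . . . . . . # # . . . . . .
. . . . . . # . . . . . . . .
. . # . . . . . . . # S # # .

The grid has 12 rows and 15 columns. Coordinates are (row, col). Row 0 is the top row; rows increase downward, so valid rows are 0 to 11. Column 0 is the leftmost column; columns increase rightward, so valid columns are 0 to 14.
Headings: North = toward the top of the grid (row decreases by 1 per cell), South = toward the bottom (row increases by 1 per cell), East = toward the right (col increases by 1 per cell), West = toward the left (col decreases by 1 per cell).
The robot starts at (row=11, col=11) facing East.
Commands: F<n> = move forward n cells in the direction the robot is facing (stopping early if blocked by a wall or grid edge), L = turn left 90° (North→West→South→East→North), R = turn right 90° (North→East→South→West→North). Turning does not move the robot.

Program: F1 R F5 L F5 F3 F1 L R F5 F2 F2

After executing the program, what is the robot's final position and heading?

Start: (row=11, col=11), facing East
  F1: move forward 0/1 (blocked), now at (row=11, col=11)
  R: turn right, now facing South
  F5: move forward 0/5 (blocked), now at (row=11, col=11)
  L: turn left, now facing East
  F5: move forward 0/5 (blocked), now at (row=11, col=11)
  F3: move forward 0/3 (blocked), now at (row=11, col=11)
  F1: move forward 0/1 (blocked), now at (row=11, col=11)
  L: turn left, now facing North
  R: turn right, now facing East
  F5: move forward 0/5 (blocked), now at (row=11, col=11)
  F2: move forward 0/2 (blocked), now at (row=11, col=11)
  F2: move forward 0/2 (blocked), now at (row=11, col=11)
Final: (row=11, col=11), facing East

Answer: Final position: (row=11, col=11), facing East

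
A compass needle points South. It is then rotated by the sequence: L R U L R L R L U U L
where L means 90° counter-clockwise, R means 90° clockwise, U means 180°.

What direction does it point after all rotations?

Answer: Final heading: South

Derivation:
Start: South
  L (left (90° counter-clockwise)) -> East
  R (right (90° clockwise)) -> South
  U (U-turn (180°)) -> North
  L (left (90° counter-clockwise)) -> West
  R (right (90° clockwise)) -> North
  L (left (90° counter-clockwise)) -> West
  R (right (90° clockwise)) -> North
  L (left (90° counter-clockwise)) -> West
  U (U-turn (180°)) -> East
  U (U-turn (180°)) -> West
  L (left (90° counter-clockwise)) -> South
Final: South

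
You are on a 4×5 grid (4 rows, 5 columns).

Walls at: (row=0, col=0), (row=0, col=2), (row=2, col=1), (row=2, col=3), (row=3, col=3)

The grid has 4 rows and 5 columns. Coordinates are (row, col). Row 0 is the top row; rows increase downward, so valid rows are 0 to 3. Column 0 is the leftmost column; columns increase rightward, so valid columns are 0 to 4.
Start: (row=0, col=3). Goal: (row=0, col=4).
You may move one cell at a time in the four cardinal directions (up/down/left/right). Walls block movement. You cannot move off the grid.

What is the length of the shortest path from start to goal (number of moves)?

Answer: Shortest path length: 1

Derivation:
BFS from (row=0, col=3) until reaching (row=0, col=4):
  Distance 0: (row=0, col=3)
  Distance 1: (row=0, col=4), (row=1, col=3)  <- goal reached here
One shortest path (1 moves): (row=0, col=3) -> (row=0, col=4)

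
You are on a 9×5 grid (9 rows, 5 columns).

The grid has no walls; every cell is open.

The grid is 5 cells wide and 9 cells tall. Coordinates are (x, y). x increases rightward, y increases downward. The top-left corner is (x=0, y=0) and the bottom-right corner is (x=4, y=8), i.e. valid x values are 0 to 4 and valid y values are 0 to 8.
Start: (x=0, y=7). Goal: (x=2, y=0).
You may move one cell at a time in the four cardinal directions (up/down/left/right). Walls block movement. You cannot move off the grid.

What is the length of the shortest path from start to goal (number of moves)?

BFS from (x=0, y=7) until reaching (x=2, y=0):
  Distance 0: (x=0, y=7)
  Distance 1: (x=0, y=6), (x=1, y=7), (x=0, y=8)
  Distance 2: (x=0, y=5), (x=1, y=6), (x=2, y=7), (x=1, y=8)
  Distance 3: (x=0, y=4), (x=1, y=5), (x=2, y=6), (x=3, y=7), (x=2, y=8)
  Distance 4: (x=0, y=3), (x=1, y=4), (x=2, y=5), (x=3, y=6), (x=4, y=7), (x=3, y=8)
  Distance 5: (x=0, y=2), (x=1, y=3), (x=2, y=4), (x=3, y=5), (x=4, y=6), (x=4, y=8)
  Distance 6: (x=0, y=1), (x=1, y=2), (x=2, y=3), (x=3, y=4), (x=4, y=5)
  Distance 7: (x=0, y=0), (x=1, y=1), (x=2, y=2), (x=3, y=3), (x=4, y=4)
  Distance 8: (x=1, y=0), (x=2, y=1), (x=3, y=2), (x=4, y=3)
  Distance 9: (x=2, y=0), (x=3, y=1), (x=4, y=2)  <- goal reached here
One shortest path (9 moves): (x=0, y=7) -> (x=1, y=7) -> (x=2, y=7) -> (x=2, y=6) -> (x=2, y=5) -> (x=2, y=4) -> (x=2, y=3) -> (x=2, y=2) -> (x=2, y=1) -> (x=2, y=0)

Answer: Shortest path length: 9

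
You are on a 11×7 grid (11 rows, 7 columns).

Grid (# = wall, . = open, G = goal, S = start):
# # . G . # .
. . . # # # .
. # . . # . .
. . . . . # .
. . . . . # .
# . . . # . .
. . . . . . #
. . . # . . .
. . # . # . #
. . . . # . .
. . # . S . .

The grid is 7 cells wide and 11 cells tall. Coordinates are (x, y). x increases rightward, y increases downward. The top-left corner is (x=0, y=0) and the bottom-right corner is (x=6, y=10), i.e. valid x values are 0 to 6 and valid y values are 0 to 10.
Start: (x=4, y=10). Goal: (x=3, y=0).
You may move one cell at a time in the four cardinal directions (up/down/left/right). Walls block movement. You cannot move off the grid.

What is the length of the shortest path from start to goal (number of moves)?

BFS from (x=4, y=10) until reaching (x=3, y=0):
  Distance 0: (x=4, y=10)
  Distance 1: (x=3, y=10), (x=5, y=10)
  Distance 2: (x=3, y=9), (x=5, y=9), (x=6, y=10)
  Distance 3: (x=3, y=8), (x=5, y=8), (x=2, y=9), (x=6, y=9)
  Distance 4: (x=5, y=7), (x=1, y=9)
  Distance 5: (x=5, y=6), (x=4, y=7), (x=6, y=7), (x=1, y=8), (x=0, y=9), (x=1, y=10)
  Distance 6: (x=5, y=5), (x=4, y=6), (x=1, y=7), (x=0, y=8), (x=0, y=10)
  Distance 7: (x=6, y=5), (x=1, y=6), (x=3, y=6), (x=0, y=7), (x=2, y=7)
  Distance 8: (x=6, y=4), (x=1, y=5), (x=3, y=5), (x=0, y=6), (x=2, y=6)
  Distance 9: (x=6, y=3), (x=1, y=4), (x=3, y=4), (x=2, y=5)
  Distance 10: (x=6, y=2), (x=1, y=3), (x=3, y=3), (x=0, y=4), (x=2, y=4), (x=4, y=4)
  Distance 11: (x=6, y=1), (x=3, y=2), (x=5, y=2), (x=0, y=3), (x=2, y=3), (x=4, y=3)
  Distance 12: (x=6, y=0), (x=0, y=2), (x=2, y=2)
  Distance 13: (x=0, y=1), (x=2, y=1)
  Distance 14: (x=2, y=0), (x=1, y=1)
  Distance 15: (x=3, y=0)  <- goal reached here
One shortest path (15 moves): (x=4, y=10) -> (x=3, y=10) -> (x=3, y=9) -> (x=2, y=9) -> (x=1, y=9) -> (x=1, y=8) -> (x=1, y=7) -> (x=2, y=7) -> (x=2, y=6) -> (x=2, y=5) -> (x=2, y=4) -> (x=2, y=3) -> (x=2, y=2) -> (x=2, y=1) -> (x=2, y=0) -> (x=3, y=0)

Answer: Shortest path length: 15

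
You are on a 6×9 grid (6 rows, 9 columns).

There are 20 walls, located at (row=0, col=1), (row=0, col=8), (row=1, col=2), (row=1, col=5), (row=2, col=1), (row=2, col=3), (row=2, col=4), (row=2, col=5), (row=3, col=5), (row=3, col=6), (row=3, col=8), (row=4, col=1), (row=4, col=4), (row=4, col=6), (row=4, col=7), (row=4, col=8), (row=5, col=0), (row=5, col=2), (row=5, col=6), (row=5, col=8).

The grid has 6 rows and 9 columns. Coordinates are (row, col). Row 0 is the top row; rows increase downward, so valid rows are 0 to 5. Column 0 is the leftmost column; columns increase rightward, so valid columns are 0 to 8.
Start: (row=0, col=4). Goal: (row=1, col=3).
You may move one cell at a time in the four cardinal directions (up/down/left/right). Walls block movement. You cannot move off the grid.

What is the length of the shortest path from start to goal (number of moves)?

Answer: Shortest path length: 2

Derivation:
BFS from (row=0, col=4) until reaching (row=1, col=3):
  Distance 0: (row=0, col=4)
  Distance 1: (row=0, col=3), (row=0, col=5), (row=1, col=4)
  Distance 2: (row=0, col=2), (row=0, col=6), (row=1, col=3)  <- goal reached here
One shortest path (2 moves): (row=0, col=4) -> (row=0, col=3) -> (row=1, col=3)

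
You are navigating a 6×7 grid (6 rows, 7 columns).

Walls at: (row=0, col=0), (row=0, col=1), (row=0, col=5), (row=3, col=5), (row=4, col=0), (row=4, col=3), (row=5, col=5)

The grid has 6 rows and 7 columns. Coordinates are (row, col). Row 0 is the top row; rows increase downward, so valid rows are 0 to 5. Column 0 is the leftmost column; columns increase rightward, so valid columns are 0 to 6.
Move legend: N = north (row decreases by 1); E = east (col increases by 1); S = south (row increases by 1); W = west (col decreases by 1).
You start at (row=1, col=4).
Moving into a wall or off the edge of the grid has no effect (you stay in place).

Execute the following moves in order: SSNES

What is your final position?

Start: (row=1, col=4)
  S (south): (row=1, col=4) -> (row=2, col=4)
  S (south): (row=2, col=4) -> (row=3, col=4)
  N (north): (row=3, col=4) -> (row=2, col=4)
  E (east): (row=2, col=4) -> (row=2, col=5)
  S (south): blocked, stay at (row=2, col=5)
Final: (row=2, col=5)

Answer: Final position: (row=2, col=5)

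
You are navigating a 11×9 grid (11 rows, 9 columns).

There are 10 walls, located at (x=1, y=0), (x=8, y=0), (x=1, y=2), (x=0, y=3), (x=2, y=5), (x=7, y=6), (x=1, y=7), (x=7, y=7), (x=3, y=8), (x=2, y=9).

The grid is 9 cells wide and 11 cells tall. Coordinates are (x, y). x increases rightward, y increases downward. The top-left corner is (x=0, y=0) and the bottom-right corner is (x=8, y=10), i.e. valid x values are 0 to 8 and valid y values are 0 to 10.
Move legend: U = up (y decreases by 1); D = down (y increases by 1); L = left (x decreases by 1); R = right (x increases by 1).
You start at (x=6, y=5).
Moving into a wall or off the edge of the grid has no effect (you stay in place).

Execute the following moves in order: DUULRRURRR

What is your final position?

Start: (x=6, y=5)
  D (down): (x=6, y=5) -> (x=6, y=6)
  U (up): (x=6, y=6) -> (x=6, y=5)
  U (up): (x=6, y=5) -> (x=6, y=4)
  L (left): (x=6, y=4) -> (x=5, y=4)
  R (right): (x=5, y=4) -> (x=6, y=4)
  R (right): (x=6, y=4) -> (x=7, y=4)
  U (up): (x=7, y=4) -> (x=7, y=3)
  R (right): (x=7, y=3) -> (x=8, y=3)
  R (right): blocked, stay at (x=8, y=3)
  R (right): blocked, stay at (x=8, y=3)
Final: (x=8, y=3)

Answer: Final position: (x=8, y=3)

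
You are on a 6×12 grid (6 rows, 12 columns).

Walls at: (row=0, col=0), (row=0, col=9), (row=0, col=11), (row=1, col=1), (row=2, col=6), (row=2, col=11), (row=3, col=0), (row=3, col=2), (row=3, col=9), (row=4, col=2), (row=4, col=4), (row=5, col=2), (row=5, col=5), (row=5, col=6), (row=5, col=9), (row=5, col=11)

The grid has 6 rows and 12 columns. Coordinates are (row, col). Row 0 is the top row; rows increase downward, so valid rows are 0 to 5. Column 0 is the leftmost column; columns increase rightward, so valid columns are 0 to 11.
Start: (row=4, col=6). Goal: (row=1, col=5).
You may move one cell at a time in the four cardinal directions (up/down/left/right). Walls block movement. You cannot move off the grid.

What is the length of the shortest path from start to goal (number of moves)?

Answer: Shortest path length: 4

Derivation:
BFS from (row=4, col=6) until reaching (row=1, col=5):
  Distance 0: (row=4, col=6)
  Distance 1: (row=3, col=6), (row=4, col=5), (row=4, col=7)
  Distance 2: (row=3, col=5), (row=3, col=7), (row=4, col=8), (row=5, col=7)
  Distance 3: (row=2, col=5), (row=2, col=7), (row=3, col=4), (row=3, col=8), (row=4, col=9), (row=5, col=8)
  Distance 4: (row=1, col=5), (row=1, col=7), (row=2, col=4), (row=2, col=8), (row=3, col=3), (row=4, col=10)  <- goal reached here
One shortest path (4 moves): (row=4, col=6) -> (row=4, col=5) -> (row=3, col=5) -> (row=2, col=5) -> (row=1, col=5)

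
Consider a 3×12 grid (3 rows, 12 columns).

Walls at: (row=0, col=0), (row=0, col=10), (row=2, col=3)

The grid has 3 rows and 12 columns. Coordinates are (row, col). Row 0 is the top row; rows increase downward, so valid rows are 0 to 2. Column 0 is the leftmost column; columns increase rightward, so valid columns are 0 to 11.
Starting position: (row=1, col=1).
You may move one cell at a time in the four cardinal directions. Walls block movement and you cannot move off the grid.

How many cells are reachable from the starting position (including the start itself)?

BFS flood-fill from (row=1, col=1):
  Distance 0: (row=1, col=1)
  Distance 1: (row=0, col=1), (row=1, col=0), (row=1, col=2), (row=2, col=1)
  Distance 2: (row=0, col=2), (row=1, col=3), (row=2, col=0), (row=2, col=2)
  Distance 3: (row=0, col=3), (row=1, col=4)
  Distance 4: (row=0, col=4), (row=1, col=5), (row=2, col=4)
  Distance 5: (row=0, col=5), (row=1, col=6), (row=2, col=5)
  Distance 6: (row=0, col=6), (row=1, col=7), (row=2, col=6)
  Distance 7: (row=0, col=7), (row=1, col=8), (row=2, col=7)
  Distance 8: (row=0, col=8), (row=1, col=9), (row=2, col=8)
  Distance 9: (row=0, col=9), (row=1, col=10), (row=2, col=9)
  Distance 10: (row=1, col=11), (row=2, col=10)
  Distance 11: (row=0, col=11), (row=2, col=11)
Total reachable: 33 (grid has 33 open cells total)

Answer: Reachable cells: 33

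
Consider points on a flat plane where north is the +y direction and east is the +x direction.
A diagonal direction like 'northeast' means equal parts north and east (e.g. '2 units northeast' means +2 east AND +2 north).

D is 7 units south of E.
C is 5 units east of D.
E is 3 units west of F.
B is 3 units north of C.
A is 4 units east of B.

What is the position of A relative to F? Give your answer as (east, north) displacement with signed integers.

Place F at the origin (east=0, north=0).
  E is 3 units west of F: delta (east=-3, north=+0); E at (east=-3, north=0).
  D is 7 units south of E: delta (east=+0, north=-7); D at (east=-3, north=-7).
  C is 5 units east of D: delta (east=+5, north=+0); C at (east=2, north=-7).
  B is 3 units north of C: delta (east=+0, north=+3); B at (east=2, north=-4).
  A is 4 units east of B: delta (east=+4, north=+0); A at (east=6, north=-4).
Therefore A relative to F: (east=6, north=-4).

Answer: A is at (east=6, north=-4) relative to F.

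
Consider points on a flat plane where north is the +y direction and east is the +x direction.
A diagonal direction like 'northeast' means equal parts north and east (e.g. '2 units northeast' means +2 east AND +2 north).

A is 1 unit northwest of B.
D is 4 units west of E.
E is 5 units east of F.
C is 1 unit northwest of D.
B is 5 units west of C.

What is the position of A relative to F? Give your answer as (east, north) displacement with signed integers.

Place F at the origin (east=0, north=0).
  E is 5 units east of F: delta (east=+5, north=+0); E at (east=5, north=0).
  D is 4 units west of E: delta (east=-4, north=+0); D at (east=1, north=0).
  C is 1 unit northwest of D: delta (east=-1, north=+1); C at (east=0, north=1).
  B is 5 units west of C: delta (east=-5, north=+0); B at (east=-5, north=1).
  A is 1 unit northwest of B: delta (east=-1, north=+1); A at (east=-6, north=2).
Therefore A relative to F: (east=-6, north=2).

Answer: A is at (east=-6, north=2) relative to F.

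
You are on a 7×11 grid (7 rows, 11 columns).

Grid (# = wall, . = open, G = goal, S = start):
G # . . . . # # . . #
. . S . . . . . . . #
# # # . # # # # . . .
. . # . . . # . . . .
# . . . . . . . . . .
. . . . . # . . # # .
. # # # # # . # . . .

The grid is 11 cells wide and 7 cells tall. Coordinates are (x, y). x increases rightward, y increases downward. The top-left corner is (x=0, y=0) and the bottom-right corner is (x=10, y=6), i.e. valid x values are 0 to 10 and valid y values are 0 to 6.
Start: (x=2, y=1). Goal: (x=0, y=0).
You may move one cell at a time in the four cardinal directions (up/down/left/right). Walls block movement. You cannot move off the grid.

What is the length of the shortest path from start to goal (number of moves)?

Answer: Shortest path length: 3

Derivation:
BFS from (x=2, y=1) until reaching (x=0, y=0):
  Distance 0: (x=2, y=1)
  Distance 1: (x=2, y=0), (x=1, y=1), (x=3, y=1)
  Distance 2: (x=3, y=0), (x=0, y=1), (x=4, y=1), (x=3, y=2)
  Distance 3: (x=0, y=0), (x=4, y=0), (x=5, y=1), (x=3, y=3)  <- goal reached here
One shortest path (3 moves): (x=2, y=1) -> (x=1, y=1) -> (x=0, y=1) -> (x=0, y=0)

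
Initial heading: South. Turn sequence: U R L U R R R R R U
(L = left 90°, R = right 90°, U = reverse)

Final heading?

Start: South
  U (U-turn (180°)) -> North
  R (right (90° clockwise)) -> East
  L (left (90° counter-clockwise)) -> North
  U (U-turn (180°)) -> South
  R (right (90° clockwise)) -> West
  R (right (90° clockwise)) -> North
  R (right (90° clockwise)) -> East
  R (right (90° clockwise)) -> South
  R (right (90° clockwise)) -> West
  U (U-turn (180°)) -> East
Final: East

Answer: Final heading: East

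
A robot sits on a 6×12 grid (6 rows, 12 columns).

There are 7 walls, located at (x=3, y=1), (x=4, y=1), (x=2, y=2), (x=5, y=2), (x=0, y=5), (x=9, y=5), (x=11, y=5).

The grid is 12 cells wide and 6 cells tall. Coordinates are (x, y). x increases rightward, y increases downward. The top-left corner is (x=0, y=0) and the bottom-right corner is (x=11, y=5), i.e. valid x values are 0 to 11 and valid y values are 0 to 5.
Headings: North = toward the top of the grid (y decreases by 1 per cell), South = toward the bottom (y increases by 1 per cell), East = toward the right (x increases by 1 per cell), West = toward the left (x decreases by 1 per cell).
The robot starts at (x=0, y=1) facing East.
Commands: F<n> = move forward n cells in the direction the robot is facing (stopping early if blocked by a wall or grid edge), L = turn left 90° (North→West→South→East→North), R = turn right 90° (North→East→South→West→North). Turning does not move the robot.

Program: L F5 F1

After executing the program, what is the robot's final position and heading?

Answer: Final position: (x=0, y=0), facing North

Derivation:
Start: (x=0, y=1), facing East
  L: turn left, now facing North
  F5: move forward 1/5 (blocked), now at (x=0, y=0)
  F1: move forward 0/1 (blocked), now at (x=0, y=0)
Final: (x=0, y=0), facing North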